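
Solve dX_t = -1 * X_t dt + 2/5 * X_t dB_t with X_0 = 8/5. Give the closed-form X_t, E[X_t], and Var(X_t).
X_t = 8/5 * exp((-27/25) t + (2/5) B_t); E[X_t] = 8*exp(-t)/5; Var(X_t) = (64*exp(4*t/25) - 64)*exp(-2*t)/25

For GBM dX = mu X dt + sigma X dB with X_0 = x_0, apply Itô to Y = log X: dY = (mu - sigma^2/2) dt + sigma dB, so Y_t = log(x_0) + (mu - sigma^2/2) t + sigma B_t and hence X_t = x_0 * exp((mu - sigma^2/2) t + sigma B_t).
With mu = -1, sigma = 2/5, x_0 = 8/5, this gives:
  X_t = 8/5 * exp((-27/25) * t + (2/5) * B_t).
Since sigma*B_t ~ Normal(0, sigma^2 t), E[exp(sigma*B_t)] = exp(sigma^2 t / 2); so E[X_t] = x_0 * exp((mu - sigma^2/2) t) * exp(sigma^2 t / 2) = x_0 * exp(mu t) = 8*exp(-t)/5.
Var(X_t) = E[X_t^2] - (E[X_t])^2 = x_0^2 * exp(2 mu t) * (exp(sigma^2 t) - 1) = (64*exp(4*t/25) - 64)*exp(-2*t)/25.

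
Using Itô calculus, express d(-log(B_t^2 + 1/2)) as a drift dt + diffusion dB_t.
d(-log(B_t^2 + 1/2)) = (2*(2*B_t^2 - 1)/(2*B_t^2 + 1)^2) dt + (-4*B_t/(2*B_t^2 + 1)) dB_t

Itô's formula for f(B_t) gives d f(B_t) = f'(B_t) dB_t + (1/2) f''(B_t) dt. Compute derivatives of f(x) = -log(x^2 + 1/2):
  f'(x)  = -4*x/(2*x^2 + 1)
  f''(x) = 4*(2*x^2 - 1)/(2*x^2 + 1)^2
Substitute x = B_t and multiply the f'' term by 1/2:
  drift     = (1/2) * (4*(2*x^2 - 1)/(2*x^2 + 1)^2) evaluated at B_t = 2*(2*B_t^2 - 1)/(2*B_t^2 + 1)^2
  diffusion = (-4*x/(2*x^2 + 1)) evaluated at B_t = -4*B_t/(2*B_t^2 + 1)
Therefore d(-log(B_t^2 + 1/2)) = (2*(2*B_t^2 - 1)/(2*B_t^2 + 1)^2) dt + (-4*B_t/(2*B_t^2 + 1)) dB_t.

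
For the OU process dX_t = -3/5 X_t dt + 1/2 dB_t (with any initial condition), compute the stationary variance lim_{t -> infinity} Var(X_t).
lim Var(X_t) = 5/24

The OU SDE dX = -theta X dt + sigma dB admits the integrating factor exp(theta t): d(exp(theta t) X_t) = sigma exp(theta t) dB_t. Integrating from 0 to t gives X_t = x_0 * exp(-theta t) + sigma * int_0^t exp(-theta (t-s)) dB_s for any initial x_0. The Itô integral has variance (by the Itô isometry) sigma^2 * int_0^t exp(-2 theta (t - s)) ds = sigma^2 * (1 - exp(-2 theta t)) / (2 theta), independent of x_0.
With theta = 3/5, sigma = 1/2:
  Var(X_t) = (1/2)^2 * (1 - exp(-2*3/5 t)) / (2 * 3/5) = 5/24 - 5*exp(-6*t/5)/24.
As t -> infinity, exp(-2*3/5 t) -> 0, so the stationary variance is sigma^2 / (2 theta) = 5/24.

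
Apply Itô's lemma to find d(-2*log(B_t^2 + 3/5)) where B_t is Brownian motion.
d(-2*log(B_t^2 + 3/5)) = (10*(5*B_t^2 - 3)/(5*B_t^2 + 3)^2) dt + (-20*B_t/(5*B_t^2 + 3)) dB_t

Itô's formula for f(B_t) gives d f(B_t) = f'(B_t) dB_t + (1/2) f''(B_t) dt. Compute derivatives of f(x) = -2*log(x^2 + 3/5):
  f'(x)  = -20*x/(5*x^2 + 3)
  f''(x) = 20*(5*x^2 - 3)/(5*x^2 + 3)^2
Substitute x = B_t and multiply the f'' term by 1/2:
  drift     = (1/2) * (20*(5*x^2 - 3)/(5*x^2 + 3)^2) evaluated at B_t = 10*(5*B_t^2 - 3)/(5*B_t^2 + 3)^2
  diffusion = (-20*x/(5*x^2 + 3)) evaluated at B_t = -20*B_t/(5*B_t^2 + 3)
Therefore d(-2*log(B_t^2 + 3/5)) = (10*(5*B_t^2 - 3)/(5*B_t^2 + 3)^2) dt + (-20*B_t/(5*B_t^2 + 3)) dB_t.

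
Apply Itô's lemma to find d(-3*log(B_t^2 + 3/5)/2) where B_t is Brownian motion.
d(-3*log(B_t^2 + 3/5)/2) = (15*(5*B_t^2 - 3)/(2*(5*B_t^2 + 3)^2)) dt + (-15*B_t/(5*B_t^2 + 3)) dB_t

Itô's formula for f(B_t) gives d f(B_t) = f'(B_t) dB_t + (1/2) f''(B_t) dt. Compute derivatives of f(x) = -3*log(x^2 + 3/5)/2:
  f'(x)  = -15*x/(5*x^2 + 3)
  f''(x) = 15*(5*x^2 - 3)/(5*x^2 + 3)^2
Substitute x = B_t and multiply the f'' term by 1/2:
  drift     = (1/2) * (15*(5*x^2 - 3)/(5*x^2 + 3)^2) evaluated at B_t = 15*(5*B_t^2 - 3)/(2*(5*B_t^2 + 3)^2)
  diffusion = (-15*x/(5*x^2 + 3)) evaluated at B_t = -15*B_t/(5*B_t^2 + 3)
Therefore d(-3*log(B_t^2 + 3/5)/2) = (15*(5*B_t^2 - 3)/(2*(5*B_t^2 + 3)^2)) dt + (-15*B_t/(5*B_t^2 + 3)) dB_t.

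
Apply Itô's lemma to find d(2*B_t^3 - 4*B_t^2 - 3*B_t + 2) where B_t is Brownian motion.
d(2*B_t^3 - 4*B_t^2 - 3*B_t + 2) = (6*B_t - 4) dt + (6*B_t^2 - 8*B_t - 3) dB_t

Itô's formula for f(B_t) gives d f(B_t) = f'(B_t) dB_t + (1/2) f''(B_t) dt. Compute derivatives of f(x) = 2*x^3 - 4*x^2 - 3*x + 2:
  f'(x)  = 6*x^2 - 8*x - 3
  f''(x) = 12*x - 8
Substitute x = B_t and multiply the f'' term by 1/2:
  drift     = (1/2) * (12*x - 8) evaluated at B_t = 6*B_t - 4
  diffusion = (6*x^2 - 8*x - 3) evaluated at B_t = 6*B_t^2 - 8*B_t - 3
Therefore d(2*B_t^3 - 4*B_t^2 - 3*B_t + 2) = (6*B_t - 4) dt + (6*B_t^2 - 8*B_t - 3) dB_t.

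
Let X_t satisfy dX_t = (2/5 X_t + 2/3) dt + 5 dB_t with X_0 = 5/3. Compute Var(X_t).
Var(X_t) = 125*exp(4*t/5)/4 - 125/4

The variance V(t) = Var(X_t) satisfies V'(t) = 2 a V(t) + c^2 with V(0) = 0 (drift coefficient is linear in X, diffusion is constant). With a = 2/5, c = 5, the solution is
  V(t) = (c^2 / (2 a)) * (exp(2 a t) - 1)
       = (5^2 / (2*(2/5))) * (exp((4/5) t) - 1)
       = 125*exp(4*t/5)/4 - 125/4.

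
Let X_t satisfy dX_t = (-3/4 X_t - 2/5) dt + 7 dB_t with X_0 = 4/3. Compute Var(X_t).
Var(X_t) = 98/3 - 98*exp(-3*t/2)/3

The variance V(t) = Var(X_t) satisfies V'(t) = 2 a V(t) + c^2 with V(0) = 0 (drift coefficient is linear in X, diffusion is constant). With a = -3/4, c = 7, the solution is
  V(t) = (c^2 / (2 a)) * (exp(2 a t) - 1)
       = (7^2 / (2*(-3/4))) * (exp((-3/2) t) - 1)
       = 98/3 - 98*exp(-3*t/2)/3.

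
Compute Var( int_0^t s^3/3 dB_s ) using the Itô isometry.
Var = t^7/63

The Itô integral of a deterministic integrand f(s) has mean 0 because each increment f(s) * (B_{s+ds} - B_s) has mean 0. By the Itô isometry:
  Var( int_0^t f(s) dB_s ) = E[ (int_0^t f(s) dB_s)^2 ] = int_0^t f(s)^2 ds.
Here f(s) = s^3/3, so f(s)^2 = s^6/9. Integrate:
  int_0^t (s^6/9) ds = t^7/63.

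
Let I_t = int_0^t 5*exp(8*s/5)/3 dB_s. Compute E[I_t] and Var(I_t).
E[I_t] = 0; Var(I_t) = 125*exp(16*t/5)/144 - 125/144

The Itô integral of a deterministic integrand f(s) has mean 0 because each increment f(s) * (B_{s+ds} - B_s) has mean 0. By the Itô isometry:
  Var( int_0^t f(s) dB_s ) = E[ (int_0^t f(s) dB_s)^2 ] = int_0^t f(s)^2 ds.
Here f(s) = 5*exp(8*s/5)/3, so f(s)^2 = 25*exp(16*s/5)/9. Integrate:
  int_0^t (25*exp(16*s/5)/9) ds = 125*exp(16*t/5)/144 - 125/144.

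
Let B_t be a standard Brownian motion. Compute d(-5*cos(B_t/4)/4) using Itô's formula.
d(-5*cos(B_t/4)/4) = (5*cos(B_t/4)/128) dt + (5*sin(B_t/4)/16) dB_t

Itô's formula for f(B_t) gives d f(B_t) = f'(B_t) dB_t + (1/2) f''(B_t) dt. Compute derivatives of f(x) = -5*cos(x/4)/4:
  f'(x)  = 5*sin(x/4)/16
  f''(x) = 5*cos(x/4)/64
Substitute x = B_t and multiply the f'' term by 1/2:
  drift     = (1/2) * (5*cos(x/4)/64) evaluated at B_t = 5*cos(B_t/4)/128
  diffusion = (5*sin(x/4)/16) evaluated at B_t = 5*sin(B_t/4)/16
Therefore d(-5*cos(B_t/4)/4) = (5*cos(B_t/4)/128) dt + (5*sin(B_t/4)/16) dB_t.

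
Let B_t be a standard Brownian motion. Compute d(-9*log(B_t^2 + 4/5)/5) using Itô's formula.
d(-9*log(B_t^2 + 4/5)/5) = (9*(5*B_t^2 - 4)/(5*B_t^2 + 4)^2) dt + (-18*B_t/(5*B_t^2 + 4)) dB_t

Itô's formula for f(B_t) gives d f(B_t) = f'(B_t) dB_t + (1/2) f''(B_t) dt. Compute derivatives of f(x) = -9*log(x^2 + 4/5)/5:
  f'(x)  = -18*x/(5*x^2 + 4)
  f''(x) = 18*(5*x^2 - 4)/(5*x^2 + 4)^2
Substitute x = B_t and multiply the f'' term by 1/2:
  drift     = (1/2) * (18*(5*x^2 - 4)/(5*x^2 + 4)^2) evaluated at B_t = 9*(5*B_t^2 - 4)/(5*B_t^2 + 4)^2
  diffusion = (-18*x/(5*x^2 + 4)) evaluated at B_t = -18*B_t/(5*B_t^2 + 4)
Therefore d(-9*log(B_t^2 + 4/5)/5) = (9*(5*B_t^2 - 4)/(5*B_t^2 + 4)^2) dt + (-18*B_t/(5*B_t^2 + 4)) dB_t.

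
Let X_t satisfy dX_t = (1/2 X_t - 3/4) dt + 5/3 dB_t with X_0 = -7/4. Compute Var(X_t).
Var(X_t) = 25*exp(t)/9 - 25/9

The variance V(t) = Var(X_t) satisfies V'(t) = 2 a V(t) + c^2 with V(0) = 0 (drift coefficient is linear in X, diffusion is constant). With a = 1/2, c = 5/3, the solution is
  V(t) = (c^2 / (2 a)) * (exp(2 a t) - 1)
       = ((5/3)^2 / (2*(1/2))) * (exp(1 t) - 1)
       = 25*exp(t)/9 - 25/9.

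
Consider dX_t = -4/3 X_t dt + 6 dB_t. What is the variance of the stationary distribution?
lim Var(X_t) = 27/2

The OU SDE dX = -theta X dt + sigma dB admits the integrating factor exp(theta t): d(exp(theta t) X_t) = sigma exp(theta t) dB_t. Integrating from 0 to t gives X_t = x_0 * exp(-theta t) + sigma * int_0^t exp(-theta (t-s)) dB_s for any initial x_0. The Itô integral has variance (by the Itô isometry) sigma^2 * int_0^t exp(-2 theta (t - s)) ds = sigma^2 * (1 - exp(-2 theta t)) / (2 theta), independent of x_0.
With theta = 4/3, sigma = 6:
  Var(X_t) = (6)^2 * (1 - exp(-2*4/3 t)) / (2 * 4/3) = 27/2 - 27*exp(-8*t/3)/2.
As t -> infinity, exp(-2*4/3 t) -> 0, so the stationary variance is sigma^2 / (2 theta) = 27/2.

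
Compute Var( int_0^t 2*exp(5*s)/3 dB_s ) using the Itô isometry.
Var = 2*exp(10*t)/45 - 2/45

The Itô integral of a deterministic integrand f(s) has mean 0 because each increment f(s) * (B_{s+ds} - B_s) has mean 0. By the Itô isometry:
  Var( int_0^t f(s) dB_s ) = E[ (int_0^t f(s) dB_s)^2 ] = int_0^t f(s)^2 ds.
Here f(s) = 2*exp(5*s)/3, so f(s)^2 = 4*exp(10*s)/9. Integrate:
  int_0^t (4*exp(10*s)/9) ds = 2*exp(10*t)/45 - 2/45.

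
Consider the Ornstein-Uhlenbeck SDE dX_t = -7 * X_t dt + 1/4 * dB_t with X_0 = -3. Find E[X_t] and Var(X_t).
E[X_t] = -3*exp(-7*t); Var(X_t) = 1/224 - exp(-14*t)/224

The OU SDE dX = -theta X dt + sigma dB admits the integrating factor exp(theta t): d(exp(theta t) X_t) = sigma exp(theta t) dB_t. Integrating from 0 to t:
  X_t = x_0 * exp(-theta t) + sigma * int_0^t exp(-theta (t-s)) dB_s.
The Itô integral has mean 0 and (by the Itô isometry) variance sigma^2 * int_0^t exp(-2 theta (t - s)) ds = sigma^2 * (1 - exp(-2 theta t)) / (2 theta).
With theta = 7, sigma = 1/4, x_0 = -3:
  E[X_t] = -3 * exp(-7 t) = -3*exp(-7*t)
  Var(X_t) = (1/4)^2 * (1 - exp(-2*7 t)) / (2 * 7) = 1/224 - exp(-14*t)/224.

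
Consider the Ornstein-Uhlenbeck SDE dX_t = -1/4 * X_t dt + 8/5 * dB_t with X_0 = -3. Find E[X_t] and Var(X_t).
E[X_t] = -3*exp(-t/4); Var(X_t) = 128/25 - 128*exp(-t/2)/25

The OU SDE dX = -theta X dt + sigma dB admits the integrating factor exp(theta t): d(exp(theta t) X_t) = sigma exp(theta t) dB_t. Integrating from 0 to t:
  X_t = x_0 * exp(-theta t) + sigma * int_0^t exp(-theta (t-s)) dB_s.
The Itô integral has mean 0 and (by the Itô isometry) variance sigma^2 * int_0^t exp(-2 theta (t - s)) ds = sigma^2 * (1 - exp(-2 theta t)) / (2 theta).
With theta = 1/4, sigma = 8/5, x_0 = -3:
  E[X_t] = -3 * exp(-1/4 t) = -3*exp(-t/4)
  Var(X_t) = (8/5)^2 * (1 - exp(-2*1/4 t)) / (2 * 1/4) = 128/25 - 128*exp(-t/2)/25.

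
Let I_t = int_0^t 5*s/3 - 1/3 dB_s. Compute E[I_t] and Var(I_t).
E[I_t] = 0; Var(I_t) = t*(25*t^2 - 15*t + 3)/27

The Itô integral of a deterministic integrand f(s) has mean 0 because each increment f(s) * (B_{s+ds} - B_s) has mean 0. By the Itô isometry:
  Var( int_0^t f(s) dB_s ) = E[ (int_0^t f(s) dB_s)^2 ] = int_0^t f(s)^2 ds.
Here f(s) = 5*s/3 - 1/3, so f(s)^2 = (5*s - 1)^2/9. Integrate:
  int_0^t ((5*s - 1)^2/9) ds = t*(25*t^2 - 15*t + 3)/27.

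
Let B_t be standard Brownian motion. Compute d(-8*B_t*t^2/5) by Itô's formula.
d(-8*B_t*t^2/5) = (-16*B_t*t/5) dt + (-8*t^2/5) dB_t

Itô's formula for f(t, x): d f(t, B_t) = (f_t + (1/2) f_xx) dt + f_x dB_t. Compute partials of f(t, x) = -8*t^2*x/5:
  f_t(t,x)  = -16*t*x/5
  f_x(t,x)  = -8*t^2/5
  f_xx(t,x) = 0
Assemble drift = f_t + (1/2) f_xx = -16*t*x/5 and diffusion = f_x = -8*t^2/5. Substituting x = B_t:
  d(-8*B_t*t^2/5) = (-16*B_t*t/5) dt + (-8*t^2/5) dB_t.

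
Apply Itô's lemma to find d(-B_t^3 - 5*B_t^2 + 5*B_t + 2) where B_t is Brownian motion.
d(-B_t^3 - 5*B_t^2 + 5*B_t + 2) = (-3*B_t - 5) dt + (-3*B_t^2 - 10*B_t + 5) dB_t

Itô's formula for f(B_t) gives d f(B_t) = f'(B_t) dB_t + (1/2) f''(B_t) dt. Compute derivatives of f(x) = -x^3 - 5*x^2 + 5*x + 2:
  f'(x)  = -3*x^2 - 10*x + 5
  f''(x) = -6*x - 10
Substitute x = B_t and multiply the f'' term by 1/2:
  drift     = (1/2) * (-6*x - 10) evaluated at B_t = -3*B_t - 5
  diffusion = (-3*x^2 - 10*x + 5) evaluated at B_t = -3*B_t^2 - 10*B_t + 5
Therefore d(-B_t^3 - 5*B_t^2 + 5*B_t + 2) = (-3*B_t - 5) dt + (-3*B_t^2 - 10*B_t + 5) dB_t.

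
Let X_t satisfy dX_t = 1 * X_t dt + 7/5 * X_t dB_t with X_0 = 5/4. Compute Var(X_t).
Var(X_t) = 25*(exp(49*t/25) - 1)*exp(2*t)/16

For GBM dX = mu X dt + sigma X dB with X_0 = x_0, apply Itô to Y = log X: dY = (mu - sigma^2/2) dt + sigma dB, so Y_t = log(x_0) + (mu - sigma^2/2) t + sigma B_t and hence X_t = x_0 * exp((mu - sigma^2/2) t + sigma B_t).
With mu = 1, sigma = 7/5, x_0 = 5/4, this gives:
  X_t = 5/4 * exp((1/50) * t + (7/5) * B_t).
Since sigma*B_t ~ Normal(0, sigma^2 t), E[exp(sigma*B_t)] = exp(sigma^2 t / 2); so E[X_t] = x_0 * exp((mu - sigma^2/2) t) * exp(sigma^2 t / 2) = x_0 * exp(mu t) = 5*exp(t)/4.
Var(X_t) = E[X_t^2] - (E[X_t])^2 = x_0^2 * exp(2 mu t) * (exp(sigma^2 t) - 1) = 25*(exp(49*t/25) - 1)*exp(2*t)/16.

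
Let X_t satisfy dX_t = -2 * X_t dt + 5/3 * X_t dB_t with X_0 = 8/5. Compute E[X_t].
E[X_t] = 8*exp(-2*t)/5

For GBM dX = mu X dt + sigma X dB with X_0 = x_0, apply Itô to Y = log X: dY = (mu - sigma^2/2) dt + sigma dB, so Y_t = log(x_0) + (mu - sigma^2/2) t + sigma B_t and hence X_t = x_0 * exp((mu - sigma^2/2) t + sigma B_t).
With mu = -2, sigma = 5/3, x_0 = 8/5, this gives:
  X_t = 8/5 * exp((-61/18) * t + (5/3) * B_t).
Since sigma*B_t ~ Normal(0, sigma^2 t), E[exp(sigma*B_t)] = exp(sigma^2 t / 2); so E[X_t] = x_0 * exp((mu - sigma^2/2) t) * exp(sigma^2 t / 2) = x_0 * exp(mu t) = 8*exp(-2*t)/5.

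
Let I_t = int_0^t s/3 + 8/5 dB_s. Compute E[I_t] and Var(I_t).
E[I_t] = 0; Var(I_t) = t*(25*t^2 + 360*t + 1728)/675

The Itô integral of a deterministic integrand f(s) has mean 0 because each increment f(s) * (B_{s+ds} - B_s) has mean 0. By the Itô isometry:
  Var( int_0^t f(s) dB_s ) = E[ (int_0^t f(s) dB_s)^2 ] = int_0^t f(s)^2 ds.
Here f(s) = s/3 + 8/5, so f(s)^2 = (5*s + 24)^2/225. Integrate:
  int_0^t ((5*s + 24)^2/225) ds = t*(25*t^2 + 360*t + 1728)/675.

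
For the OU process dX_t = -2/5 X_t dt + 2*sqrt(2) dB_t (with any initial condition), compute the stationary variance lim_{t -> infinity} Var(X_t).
lim Var(X_t) = 10

The OU SDE dX = -theta X dt + sigma dB admits the integrating factor exp(theta t): d(exp(theta t) X_t) = sigma exp(theta t) dB_t. Integrating from 0 to t gives X_t = x_0 * exp(-theta t) + sigma * int_0^t exp(-theta (t-s)) dB_s for any initial x_0. The Itô integral has variance (by the Itô isometry) sigma^2 * int_0^t exp(-2 theta (t - s)) ds = sigma^2 * (1 - exp(-2 theta t)) / (2 theta), independent of x_0.
With theta = 2/5, sigma = 2*sqrt(2):
  Var(X_t) = (2*sqrt(2))^2 * (1 - exp(-2*2/5 t)) / (2 * 2/5) = 10 - 10*exp(-4*t/5).
As t -> infinity, exp(-2*2/5 t) -> 0, so the stationary variance is sigma^2 / (2 theta) = 10.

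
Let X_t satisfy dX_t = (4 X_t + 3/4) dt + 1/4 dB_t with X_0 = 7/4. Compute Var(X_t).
Var(X_t) = exp(8*t)/128 - 1/128

The variance V(t) = Var(X_t) satisfies V'(t) = 2 a V(t) + c^2 with V(0) = 0 (drift coefficient is linear in X, diffusion is constant). With a = 4, c = 1/4, the solution is
  V(t) = (c^2 / (2 a)) * (exp(2 a t) - 1)
       = ((1/4)^2 / (2*4)) * (exp(8 t) - 1)
       = exp(8*t)/128 - 1/128.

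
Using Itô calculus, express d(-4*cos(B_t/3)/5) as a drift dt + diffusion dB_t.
d(-4*cos(B_t/3)/5) = (2*cos(B_t/3)/45) dt + (4*sin(B_t/3)/15) dB_t

Itô's formula for f(B_t) gives d f(B_t) = f'(B_t) dB_t + (1/2) f''(B_t) dt. Compute derivatives of f(x) = -4*cos(x/3)/5:
  f'(x)  = 4*sin(x/3)/15
  f''(x) = 4*cos(x/3)/45
Substitute x = B_t and multiply the f'' term by 1/2:
  drift     = (1/2) * (4*cos(x/3)/45) evaluated at B_t = 2*cos(B_t/3)/45
  diffusion = (4*sin(x/3)/15) evaluated at B_t = 4*sin(B_t/3)/15
Therefore d(-4*cos(B_t/3)/5) = (2*cos(B_t/3)/45) dt + (4*sin(B_t/3)/15) dB_t.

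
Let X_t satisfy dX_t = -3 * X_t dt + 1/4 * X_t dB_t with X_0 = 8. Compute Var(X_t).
Var(X_t) = (64*exp(t/16) - 64)*exp(-6*t)

For GBM dX = mu X dt + sigma X dB with X_0 = x_0, apply Itô to Y = log X: dY = (mu - sigma^2/2) dt + sigma dB, so Y_t = log(x_0) + (mu - sigma^2/2) t + sigma B_t and hence X_t = x_0 * exp((mu - sigma^2/2) t + sigma B_t).
With mu = -3, sigma = 1/4, x_0 = 8, this gives:
  X_t = 8 * exp((-97/32) * t + (1/4) * B_t).
Since sigma*B_t ~ Normal(0, sigma^2 t), E[exp(sigma*B_t)] = exp(sigma^2 t / 2); so E[X_t] = x_0 * exp((mu - sigma^2/2) t) * exp(sigma^2 t / 2) = x_0 * exp(mu t) = 8*exp(-3*t).
Var(X_t) = E[X_t^2] - (E[X_t])^2 = x_0^2 * exp(2 mu t) * (exp(sigma^2 t) - 1) = (64*exp(t/16) - 64)*exp(-6*t).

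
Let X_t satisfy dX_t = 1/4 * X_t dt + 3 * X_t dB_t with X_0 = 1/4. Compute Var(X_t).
Var(X_t) = (exp(9*t) - 1)*exp(t/2)/16

For GBM dX = mu X dt + sigma X dB with X_0 = x_0, apply Itô to Y = log X: dY = (mu - sigma^2/2) dt + sigma dB, so Y_t = log(x_0) + (mu - sigma^2/2) t + sigma B_t and hence X_t = x_0 * exp((mu - sigma^2/2) t + sigma B_t).
With mu = 1/4, sigma = 3, x_0 = 1/4, this gives:
  X_t = 1/4 * exp((-17/4) * t + (3) * B_t).
Since sigma*B_t ~ Normal(0, sigma^2 t), E[exp(sigma*B_t)] = exp(sigma^2 t / 2); so E[X_t] = x_0 * exp((mu - sigma^2/2) t) * exp(sigma^2 t / 2) = x_0 * exp(mu t) = exp(t/4)/4.
Var(X_t) = E[X_t^2] - (E[X_t])^2 = x_0^2 * exp(2 mu t) * (exp(sigma^2 t) - 1) = (exp(9*t) - 1)*exp(t/2)/16.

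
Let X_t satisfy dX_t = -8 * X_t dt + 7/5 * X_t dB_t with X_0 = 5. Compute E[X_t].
E[X_t] = 5*exp(-8*t)

For GBM dX = mu X dt + sigma X dB with X_0 = x_0, apply Itô to Y = log X: dY = (mu - sigma^2/2) dt + sigma dB, so Y_t = log(x_0) + (mu - sigma^2/2) t + sigma B_t and hence X_t = x_0 * exp((mu - sigma^2/2) t + sigma B_t).
With mu = -8, sigma = 7/5, x_0 = 5, this gives:
  X_t = 5 * exp((-449/50) * t + (7/5) * B_t).
Since sigma*B_t ~ Normal(0, sigma^2 t), E[exp(sigma*B_t)] = exp(sigma^2 t / 2); so E[X_t] = x_0 * exp((mu - sigma^2/2) t) * exp(sigma^2 t / 2) = x_0 * exp(mu t) = 5*exp(-8*t).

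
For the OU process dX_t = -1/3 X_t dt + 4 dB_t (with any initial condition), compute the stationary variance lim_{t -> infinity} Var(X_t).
lim Var(X_t) = 24

The OU SDE dX = -theta X dt + sigma dB admits the integrating factor exp(theta t): d(exp(theta t) X_t) = sigma exp(theta t) dB_t. Integrating from 0 to t gives X_t = x_0 * exp(-theta t) + sigma * int_0^t exp(-theta (t-s)) dB_s for any initial x_0. The Itô integral has variance (by the Itô isometry) sigma^2 * int_0^t exp(-2 theta (t - s)) ds = sigma^2 * (1 - exp(-2 theta t)) / (2 theta), independent of x_0.
With theta = 1/3, sigma = 4:
  Var(X_t) = (4)^2 * (1 - exp(-2*1/3 t)) / (2 * 1/3) = 24 - 24*exp(-2*t/3).
As t -> infinity, exp(-2*1/3 t) -> 0, so the stationary variance is sigma^2 / (2 theta) = 24.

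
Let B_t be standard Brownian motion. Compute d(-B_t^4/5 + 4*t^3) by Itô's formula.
d(-B_t^4/5 + 4*t^3) = (-6*B_t^2/5 + 12*t^2) dt + (-4*B_t^3/5) dB_t

Itô's formula for f(t, x): d f(t, B_t) = (f_t + (1/2) f_xx) dt + f_x dB_t. Compute partials of f(t, x) = 4*t^3 - x^4/5:
  f_t(t,x)  = 12*t^2
  f_x(t,x)  = -4*x^3/5
  f_xx(t,x) = -12*x^2/5
Assemble drift = f_t + (1/2) f_xx = 12*t^2 - 6*x^2/5 and diffusion = f_x = -4*x^3/5. Substituting x = B_t:
  d(-B_t^4/5 + 4*t^3) = (-6*B_t^2/5 + 12*t^2) dt + (-4*B_t^3/5) dB_t.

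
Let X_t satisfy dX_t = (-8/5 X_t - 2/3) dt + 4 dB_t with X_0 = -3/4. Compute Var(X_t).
Var(X_t) = 5 - 5*exp(-16*t/5)

The variance V(t) = Var(X_t) satisfies V'(t) = 2 a V(t) + c^2 with V(0) = 0 (drift coefficient is linear in X, diffusion is constant). With a = -8/5, c = 4, the solution is
  V(t) = (c^2 / (2 a)) * (exp(2 a t) - 1)
       = (4^2 / (2*(-8/5))) * (exp((-16/5) t) - 1)
       = 5 - 5*exp(-16*t/5).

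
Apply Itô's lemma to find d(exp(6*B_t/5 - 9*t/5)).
d(exp(6*B_t/5 - 9*t/5)) = (-27*exp(6*B_t/5 - 9*t/5)/25) dt + (6*exp(6*B_t/5 - 9*t/5)/5) dB_t

Itô's formula for f(t, x): d f(t, B_t) = (f_t + (1/2) f_xx) dt + f_x dB_t. Compute partials of f(t, x) = exp(-9*t/5 + 6*x/5):
  f_t(t,x)  = -9*exp(-9*t/5 + 6*x/5)/5
  f_x(t,x)  = 6*exp(-9*t/5 + 6*x/5)/5
  f_xx(t,x) = 36*exp(-9*t/5 + 6*x/5)/25
Assemble drift = f_t + (1/2) f_xx = -27*exp(-9*t/5 + 6*x/5)/25 and diffusion = f_x = 6*exp(-9*t/5 + 6*x/5)/5. Substituting x = B_t:
  d(exp(6*B_t/5 - 9*t/5)) = (-27*exp(6*B_t/5 - 9*t/5)/25) dt + (6*exp(6*B_t/5 - 9*t/5)/5) dB_t.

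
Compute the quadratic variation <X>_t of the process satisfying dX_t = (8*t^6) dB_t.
<X>_t = 64*t^13/13

For an Itô process dX_t = a(t) dt + b(t) dB_t, the quadratic variation is <X>_t = int_0^t b(s)^2 ds (the drift term does not contribute). Here b(s) = 8*s^6, so
  b(s)^2 = 64*s^12.
Integrating from 0 to t:
  <X>_t = int_0^t (64*s^12) ds = 64*t^13/13.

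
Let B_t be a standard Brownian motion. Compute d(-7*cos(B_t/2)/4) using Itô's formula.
d(-7*cos(B_t/2)/4) = (7*cos(B_t/2)/32) dt + (7*sin(B_t/2)/8) dB_t

Itô's formula for f(B_t) gives d f(B_t) = f'(B_t) dB_t + (1/2) f''(B_t) dt. Compute derivatives of f(x) = -7*cos(x/2)/4:
  f'(x)  = 7*sin(x/2)/8
  f''(x) = 7*cos(x/2)/16
Substitute x = B_t and multiply the f'' term by 1/2:
  drift     = (1/2) * (7*cos(x/2)/16) evaluated at B_t = 7*cos(B_t/2)/32
  diffusion = (7*sin(x/2)/8) evaluated at B_t = 7*sin(B_t/2)/8
Therefore d(-7*cos(B_t/2)/4) = (7*cos(B_t/2)/32) dt + (7*sin(B_t/2)/8) dB_t.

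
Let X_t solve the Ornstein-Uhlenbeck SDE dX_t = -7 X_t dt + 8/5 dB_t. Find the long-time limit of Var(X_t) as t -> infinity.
lim Var(X_t) = 32/175

The OU SDE dX = -theta X dt + sigma dB admits the integrating factor exp(theta t): d(exp(theta t) X_t) = sigma exp(theta t) dB_t. Integrating from 0 to t gives X_t = x_0 * exp(-theta t) + sigma * int_0^t exp(-theta (t-s)) dB_s for any initial x_0. The Itô integral has variance (by the Itô isometry) sigma^2 * int_0^t exp(-2 theta (t - s)) ds = sigma^2 * (1 - exp(-2 theta t)) / (2 theta), independent of x_0.
With theta = 7, sigma = 8/5:
  Var(X_t) = (8/5)^2 * (1 - exp(-2*7 t)) / (2 * 7) = 32/175 - 32*exp(-14*t)/175.
As t -> infinity, exp(-2*7 t) -> 0, so the stationary variance is sigma^2 / (2 theta) = 32/175.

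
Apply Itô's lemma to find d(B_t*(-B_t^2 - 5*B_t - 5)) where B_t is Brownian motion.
d(B_t*(-B_t^2 - 5*B_t - 5)) = (-3*B_t - 5) dt + (-3*B_t^2 - 10*B_t - 5) dB_t

Itô's formula for f(B_t) gives d f(B_t) = f'(B_t) dB_t + (1/2) f''(B_t) dt. Compute derivatives of f(x) = x*(-x^2 - 5*x - 5):
  f'(x)  = -3*x^2 - 10*x - 5
  f''(x) = -6*x - 10
Substitute x = B_t and multiply the f'' term by 1/2:
  drift     = (1/2) * (-6*x - 10) evaluated at B_t = -3*B_t - 5
  diffusion = (-3*x^2 - 10*x - 5) evaluated at B_t = -3*B_t^2 - 10*B_t - 5
Therefore d(B_t*(-B_t^2 - 5*B_t - 5)) = (-3*B_t - 5) dt + (-3*B_t^2 - 10*B_t - 5) dB_t.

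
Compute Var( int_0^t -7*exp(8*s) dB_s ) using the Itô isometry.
Var = 49*exp(16*t)/16 - 49/16

The Itô integral of a deterministic integrand f(s) has mean 0 because each increment f(s) * (B_{s+ds} - B_s) has mean 0. By the Itô isometry:
  Var( int_0^t f(s) dB_s ) = E[ (int_0^t f(s) dB_s)^2 ] = int_0^t f(s)^2 ds.
Here f(s) = -7*exp(8*s), so f(s)^2 = 49*exp(16*s). Integrate:
  int_0^t (49*exp(16*s)) ds = 49*exp(16*t)/16 - 49/16.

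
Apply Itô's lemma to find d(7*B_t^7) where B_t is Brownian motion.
d(7*B_t^7) = (147*B_t^5) dt + (49*B_t^6) dB_t

Itô's formula for f(B_t) gives d f(B_t) = f'(B_t) dB_t + (1/2) f''(B_t) dt. Compute derivatives of f(x) = 7*x^7:
  f'(x)  = 49*x^6
  f''(x) = 294*x^5
Substitute x = B_t and multiply the f'' term by 1/2:
  drift     = (1/2) * (294*x^5) evaluated at B_t = 147*B_t^5
  diffusion = (49*x^6) evaluated at B_t = 49*B_t^6
Therefore d(7*B_t^7) = (147*B_t^5) dt + (49*B_t^6) dB_t.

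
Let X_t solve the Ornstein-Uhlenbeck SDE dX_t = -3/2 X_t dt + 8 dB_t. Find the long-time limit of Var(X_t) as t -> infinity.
lim Var(X_t) = 64/3

The OU SDE dX = -theta X dt + sigma dB admits the integrating factor exp(theta t): d(exp(theta t) X_t) = sigma exp(theta t) dB_t. Integrating from 0 to t gives X_t = x_0 * exp(-theta t) + sigma * int_0^t exp(-theta (t-s)) dB_s for any initial x_0. The Itô integral has variance (by the Itô isometry) sigma^2 * int_0^t exp(-2 theta (t - s)) ds = sigma^2 * (1 - exp(-2 theta t)) / (2 theta), independent of x_0.
With theta = 3/2, sigma = 8:
  Var(X_t) = (8)^2 * (1 - exp(-2*3/2 t)) / (2 * 3/2) = 64/3 - 64*exp(-3*t)/3.
As t -> infinity, exp(-2*3/2 t) -> 0, so the stationary variance is sigma^2 / (2 theta) = 64/3.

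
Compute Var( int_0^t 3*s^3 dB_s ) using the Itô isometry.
Var = 9*t^7/7

The Itô integral of a deterministic integrand f(s) has mean 0 because each increment f(s) * (B_{s+ds} - B_s) has mean 0. By the Itô isometry:
  Var( int_0^t f(s) dB_s ) = E[ (int_0^t f(s) dB_s)^2 ] = int_0^t f(s)^2 ds.
Here f(s) = 3*s^3, so f(s)^2 = 9*s^6. Integrate:
  int_0^t (9*s^6) ds = 9*t^7/7.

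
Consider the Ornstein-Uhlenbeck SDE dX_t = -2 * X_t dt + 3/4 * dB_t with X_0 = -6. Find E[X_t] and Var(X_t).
E[X_t] = -6*exp(-2*t); Var(X_t) = 9/64 - 9*exp(-4*t)/64

The OU SDE dX = -theta X dt + sigma dB admits the integrating factor exp(theta t): d(exp(theta t) X_t) = sigma exp(theta t) dB_t. Integrating from 0 to t:
  X_t = x_0 * exp(-theta t) + sigma * int_0^t exp(-theta (t-s)) dB_s.
The Itô integral has mean 0 and (by the Itô isometry) variance sigma^2 * int_0^t exp(-2 theta (t - s)) ds = sigma^2 * (1 - exp(-2 theta t)) / (2 theta).
With theta = 2, sigma = 3/4, x_0 = -6:
  E[X_t] = -6 * exp(-2 t) = -6*exp(-2*t)
  Var(X_t) = (3/4)^2 * (1 - exp(-2*2 t)) / (2 * 2) = 9/64 - 9*exp(-4*t)/64.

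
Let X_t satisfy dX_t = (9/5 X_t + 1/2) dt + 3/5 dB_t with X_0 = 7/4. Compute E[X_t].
E[X_t] = 73*exp(9*t/5)/36 - 5/18

Taking expectations and using E[dB_t] = 0, the mean m(t) = E[X_t] satisfies the ODE m'(t) = a m(t) + b with m(0) = x_0. With a = 9/5, b = 1/2, x_0 = 7/4, the solution is
  m(t) = x_0 * exp(a t) + (b/a) * (exp(a t) - 1)
       = (7/4) * exp((9/5) t) + ((1/2)/(9/5)) * (exp((9/5) t) - 1)
       = 73*exp(9*t/5)/36 - 5/18.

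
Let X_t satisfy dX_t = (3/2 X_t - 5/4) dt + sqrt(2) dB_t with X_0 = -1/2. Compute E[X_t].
E[X_t] = 5/6 - 4*exp(3*t/2)/3

Taking expectations and using E[dB_t] = 0, the mean m(t) = E[X_t] satisfies the ODE m'(t) = a m(t) + b with m(0) = x_0. With a = 3/2, b = -5/4, x_0 = -1/2, the solution is
  m(t) = x_0 * exp(a t) + (b/a) * (exp(a t) - 1)
       = (-1/2) * exp((3/2) t) + ((-5/4)/(3/2)) * (exp((3/2) t) - 1)
       = 5/6 - 4*exp(3*t/2)/3.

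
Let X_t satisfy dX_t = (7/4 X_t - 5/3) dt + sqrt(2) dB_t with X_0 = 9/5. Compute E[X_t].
E[X_t] = 89*exp(7*t/4)/105 + 20/21

Taking expectations and using E[dB_t] = 0, the mean m(t) = E[X_t] satisfies the ODE m'(t) = a m(t) + b with m(0) = x_0. With a = 7/4, b = -5/3, x_0 = 9/5, the solution is
  m(t) = x_0 * exp(a t) + (b/a) * (exp(a t) - 1)
       = (9/5) * exp((7/4) t) + ((-5/3)/(7/4)) * (exp((7/4) t) - 1)
       = 89*exp(7*t/4)/105 + 20/21.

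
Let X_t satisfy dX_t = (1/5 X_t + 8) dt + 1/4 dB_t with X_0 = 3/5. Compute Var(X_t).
Var(X_t) = 5*exp(2*t/5)/32 - 5/32

The variance V(t) = Var(X_t) satisfies V'(t) = 2 a V(t) + c^2 with V(0) = 0 (drift coefficient is linear in X, diffusion is constant). With a = 1/5, c = 1/4, the solution is
  V(t) = (c^2 / (2 a)) * (exp(2 a t) - 1)
       = ((1/4)^2 / (2*(1/5))) * (exp((2/5) t) - 1)
       = 5*exp(2*t/5)/32 - 5/32.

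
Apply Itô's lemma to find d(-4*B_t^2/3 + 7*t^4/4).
d(-4*B_t^2/3 + 7*t^4/4) = (7*t^3 - 4/3) dt + (-8*B_t/3) dB_t

Itô's formula for f(t, x): d f(t, B_t) = (f_t + (1/2) f_xx) dt + f_x dB_t. Compute partials of f(t, x) = 7*t^4/4 - 4*x^2/3:
  f_t(t,x)  = 7*t^3
  f_x(t,x)  = -8*x/3
  f_xx(t,x) = -8/3
Assemble drift = f_t + (1/2) f_xx = 7*t^3 - 4/3 and diffusion = f_x = -8*x/3. Substituting x = B_t:
  d(-4*B_t^2/3 + 7*t^4/4) = (7*t^3 - 4/3) dt + (-8*B_t/3) dB_t.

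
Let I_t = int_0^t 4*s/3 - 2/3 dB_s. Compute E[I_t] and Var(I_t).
E[I_t] = 0; Var(I_t) = 4*t*(4*t^2 - 6*t + 3)/27

The Itô integral of a deterministic integrand f(s) has mean 0 because each increment f(s) * (B_{s+ds} - B_s) has mean 0. By the Itô isometry:
  Var( int_0^t f(s) dB_s ) = E[ (int_0^t f(s) dB_s)^2 ] = int_0^t f(s)^2 ds.
Here f(s) = 4*s/3 - 2/3, so f(s)^2 = 4*(2*s - 1)^2/9. Integrate:
  int_0^t (4*(2*s - 1)^2/9) ds = 4*t*(4*t^2 - 6*t + 3)/27.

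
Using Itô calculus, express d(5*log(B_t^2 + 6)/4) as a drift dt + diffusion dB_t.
d(5*log(B_t^2 + 6)/4) = (5*(6 - B_t^2)/(4*(B_t^2 + 6)^2)) dt + (5*B_t/(2*(B_t^2 + 6))) dB_t

Itô's formula for f(B_t) gives d f(B_t) = f'(B_t) dB_t + (1/2) f''(B_t) dt. Compute derivatives of f(x) = 5*log(x^2 + 6)/4:
  f'(x)  = 5*x/(2*(x^2 + 6))
  f''(x) = 5*(6 - x^2)/(2*(x^2 + 6)^2)
Substitute x = B_t and multiply the f'' term by 1/2:
  drift     = (1/2) * (5*(6 - x^2)/(2*(x^2 + 6)^2)) evaluated at B_t = 5*(6 - B_t^2)/(4*(B_t^2 + 6)^2)
  diffusion = (5*x/(2*(x^2 + 6))) evaluated at B_t = 5*B_t/(2*(B_t^2 + 6))
Therefore d(5*log(B_t^2 + 6)/4) = (5*(6 - B_t^2)/(4*(B_t^2 + 6)^2)) dt + (5*B_t/(2*(B_t^2 + 6))) dB_t.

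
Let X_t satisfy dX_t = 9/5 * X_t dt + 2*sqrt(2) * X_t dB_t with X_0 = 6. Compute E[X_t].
E[X_t] = 6*exp(9*t/5)

For GBM dX = mu X dt + sigma X dB with X_0 = x_0, apply Itô to Y = log X: dY = (mu - sigma^2/2) dt + sigma dB, so Y_t = log(x_0) + (mu - sigma^2/2) t + sigma B_t and hence X_t = x_0 * exp((mu - sigma^2/2) t + sigma B_t).
With mu = 9/5, sigma = 2*sqrt(2), x_0 = 6, this gives:
  X_t = 6 * exp((-11/5) * t + (2*sqrt(2)) * B_t).
Since sigma*B_t ~ Normal(0, sigma^2 t), E[exp(sigma*B_t)] = exp(sigma^2 t / 2); so E[X_t] = x_0 * exp((mu - sigma^2/2) t) * exp(sigma^2 t / 2) = x_0 * exp(mu t) = 6*exp(9*t/5).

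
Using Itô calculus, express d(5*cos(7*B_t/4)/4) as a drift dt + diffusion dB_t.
d(5*cos(7*B_t/4)/4) = (-245*cos(7*B_t/4)/128) dt + (-35*sin(7*B_t/4)/16) dB_t

Itô's formula for f(B_t) gives d f(B_t) = f'(B_t) dB_t + (1/2) f''(B_t) dt. Compute derivatives of f(x) = 5*cos(7*x/4)/4:
  f'(x)  = -35*sin(7*x/4)/16
  f''(x) = -245*cos(7*x/4)/64
Substitute x = B_t and multiply the f'' term by 1/2:
  drift     = (1/2) * (-245*cos(7*x/4)/64) evaluated at B_t = -245*cos(7*B_t/4)/128
  diffusion = (-35*sin(7*x/4)/16) evaluated at B_t = -35*sin(7*B_t/4)/16
Therefore d(5*cos(7*B_t/4)/4) = (-245*cos(7*B_t/4)/128) dt + (-35*sin(7*B_t/4)/16) dB_t.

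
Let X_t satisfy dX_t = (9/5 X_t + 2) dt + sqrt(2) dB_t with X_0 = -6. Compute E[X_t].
E[X_t] = -44*exp(9*t/5)/9 - 10/9

Taking expectations and using E[dB_t] = 0, the mean m(t) = E[X_t] satisfies the ODE m'(t) = a m(t) + b with m(0) = x_0. With a = 9/5, b = 2, x_0 = -6, the solution is
  m(t) = x_0 * exp(a t) + (b/a) * (exp(a t) - 1)
       = (-6) * exp((9/5) t) + (2/(9/5)) * (exp((9/5) t) - 1)
       = -44*exp(9*t/5)/9 - 10/9.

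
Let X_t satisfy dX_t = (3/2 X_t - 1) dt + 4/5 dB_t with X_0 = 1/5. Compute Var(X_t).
Var(X_t) = 16*exp(3*t)/75 - 16/75

The variance V(t) = Var(X_t) satisfies V'(t) = 2 a V(t) + c^2 with V(0) = 0 (drift coefficient is linear in X, diffusion is constant). With a = 3/2, c = 4/5, the solution is
  V(t) = (c^2 / (2 a)) * (exp(2 a t) - 1)
       = ((4/5)^2 / (2*(3/2))) * (exp(3 t) - 1)
       = 16*exp(3*t)/75 - 16/75.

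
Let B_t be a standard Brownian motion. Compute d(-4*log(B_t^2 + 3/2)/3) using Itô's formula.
d(-4*log(B_t^2 + 3/2)/3) = (8*(2*B_t^2 - 3)/(3*(2*B_t^2 + 3)^2)) dt + (-16*B_t/(6*B_t^2 + 9)) dB_t

Itô's formula for f(B_t) gives d f(B_t) = f'(B_t) dB_t + (1/2) f''(B_t) dt. Compute derivatives of f(x) = -4*log(x^2 + 3/2)/3:
  f'(x)  = -16*x/(6*x^2 + 9)
  f''(x) = 16*(2*x^2 - 3)/(3*(2*x^2 + 3)^2)
Substitute x = B_t and multiply the f'' term by 1/2:
  drift     = (1/2) * (16*(2*x^2 - 3)/(3*(2*x^2 + 3)^2)) evaluated at B_t = 8*(2*B_t^2 - 3)/(3*(2*B_t^2 + 3)^2)
  diffusion = (-16*x/(6*x^2 + 9)) evaluated at B_t = -16*B_t/(6*B_t^2 + 9)
Therefore d(-4*log(B_t^2 + 3/2)/3) = (8*(2*B_t^2 - 3)/(3*(2*B_t^2 + 3)^2)) dt + (-16*B_t/(6*B_t^2 + 9)) dB_t.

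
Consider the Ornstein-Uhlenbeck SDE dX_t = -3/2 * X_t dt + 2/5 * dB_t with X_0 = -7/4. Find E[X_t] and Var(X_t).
E[X_t] = -7*exp(-3*t/2)/4; Var(X_t) = 4/75 - 4*exp(-3*t)/75

The OU SDE dX = -theta X dt + sigma dB admits the integrating factor exp(theta t): d(exp(theta t) X_t) = sigma exp(theta t) dB_t. Integrating from 0 to t:
  X_t = x_0 * exp(-theta t) + sigma * int_0^t exp(-theta (t-s)) dB_s.
The Itô integral has mean 0 and (by the Itô isometry) variance sigma^2 * int_0^t exp(-2 theta (t - s)) ds = sigma^2 * (1 - exp(-2 theta t)) / (2 theta).
With theta = 3/2, sigma = 2/5, x_0 = -7/4:
  E[X_t] = -7/4 * exp(-3/2 t) = -7*exp(-3*t/2)/4
  Var(X_t) = (2/5)^2 * (1 - exp(-2*3/2 t)) / (2 * 3/2) = 4/75 - 4*exp(-3*t)/75.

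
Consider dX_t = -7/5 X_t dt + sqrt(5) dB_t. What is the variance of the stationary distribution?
lim Var(X_t) = 25/14

The OU SDE dX = -theta X dt + sigma dB admits the integrating factor exp(theta t): d(exp(theta t) X_t) = sigma exp(theta t) dB_t. Integrating from 0 to t gives X_t = x_0 * exp(-theta t) + sigma * int_0^t exp(-theta (t-s)) dB_s for any initial x_0. The Itô integral has variance (by the Itô isometry) sigma^2 * int_0^t exp(-2 theta (t - s)) ds = sigma^2 * (1 - exp(-2 theta t)) / (2 theta), independent of x_0.
With theta = 7/5, sigma = sqrt(5):
  Var(X_t) = (sqrt(5))^2 * (1 - exp(-2*7/5 t)) / (2 * 7/5) = 25/14 - 25*exp(-14*t/5)/14.
As t -> infinity, exp(-2*7/5 t) -> 0, so the stationary variance is sigma^2 / (2 theta) = 25/14.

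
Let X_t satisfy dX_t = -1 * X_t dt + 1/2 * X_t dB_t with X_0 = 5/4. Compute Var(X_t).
Var(X_t) = (25*exp(t/4) - 25)*exp(-2*t)/16

For GBM dX = mu X dt + sigma X dB with X_0 = x_0, apply Itô to Y = log X: dY = (mu - sigma^2/2) dt + sigma dB, so Y_t = log(x_0) + (mu - sigma^2/2) t + sigma B_t and hence X_t = x_0 * exp((mu - sigma^2/2) t + sigma B_t).
With mu = -1, sigma = 1/2, x_0 = 5/4, this gives:
  X_t = 5/4 * exp((-9/8) * t + (1/2) * B_t).
Since sigma*B_t ~ Normal(0, sigma^2 t), E[exp(sigma*B_t)] = exp(sigma^2 t / 2); so E[X_t] = x_0 * exp((mu - sigma^2/2) t) * exp(sigma^2 t / 2) = x_0 * exp(mu t) = 5*exp(-t)/4.
Var(X_t) = E[X_t^2] - (E[X_t])^2 = x_0^2 * exp(2 mu t) * (exp(sigma^2 t) - 1) = (25*exp(t/4) - 25)*exp(-2*t)/16.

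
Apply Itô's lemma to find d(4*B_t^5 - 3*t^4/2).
d(4*B_t^5 - 3*t^4/2) = (40*B_t^3 - 6*t^3) dt + (20*B_t^4) dB_t

Itô's formula for f(t, x): d f(t, B_t) = (f_t + (1/2) f_xx) dt + f_x dB_t. Compute partials of f(t, x) = -3*t^4/2 + 4*x^5:
  f_t(t,x)  = -6*t^3
  f_x(t,x)  = 20*x^4
  f_xx(t,x) = 80*x^3
Assemble drift = f_t + (1/2) f_xx = -6*t^3 + 40*x^3 and diffusion = f_x = 20*x^4. Substituting x = B_t:
  d(4*B_t^5 - 3*t^4/2) = (40*B_t^3 - 6*t^3) dt + (20*B_t^4) dB_t.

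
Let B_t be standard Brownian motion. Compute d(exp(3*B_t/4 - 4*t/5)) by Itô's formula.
d(exp(3*B_t/4 - 4*t/5)) = (-83*exp(3*B_t/4 - 4*t/5)/160) dt + (3*exp(3*B_t/4 - 4*t/5)/4) dB_t

Itô's formula for f(t, x): d f(t, B_t) = (f_t + (1/2) f_xx) dt + f_x dB_t. Compute partials of f(t, x) = exp(-4*t/5 + 3*x/4):
  f_t(t,x)  = -4*exp(-4*t/5 + 3*x/4)/5
  f_x(t,x)  = 3*exp(-4*t/5 + 3*x/4)/4
  f_xx(t,x) = 9*exp(-4*t/5 + 3*x/4)/16
Assemble drift = f_t + (1/2) f_xx = -83*exp(-4*t/5 + 3*x/4)/160 and diffusion = f_x = 3*exp(-4*t/5 + 3*x/4)/4. Substituting x = B_t:
  d(exp(3*B_t/4 - 4*t/5)) = (-83*exp(3*B_t/4 - 4*t/5)/160) dt + (3*exp(3*B_t/4 - 4*t/5)/4) dB_t.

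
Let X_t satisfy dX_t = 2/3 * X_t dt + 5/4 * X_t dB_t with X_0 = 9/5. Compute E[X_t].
E[X_t] = 9*exp(2*t/3)/5

For GBM dX = mu X dt + sigma X dB with X_0 = x_0, apply Itô to Y = log X: dY = (mu - sigma^2/2) dt + sigma dB, so Y_t = log(x_0) + (mu - sigma^2/2) t + sigma B_t and hence X_t = x_0 * exp((mu - sigma^2/2) t + sigma B_t).
With mu = 2/3, sigma = 5/4, x_0 = 9/5, this gives:
  X_t = 9/5 * exp((-11/96) * t + (5/4) * B_t).
Since sigma*B_t ~ Normal(0, sigma^2 t), E[exp(sigma*B_t)] = exp(sigma^2 t / 2); so E[X_t] = x_0 * exp((mu - sigma^2/2) t) * exp(sigma^2 t / 2) = x_0 * exp(mu t) = 9*exp(2*t/3)/5.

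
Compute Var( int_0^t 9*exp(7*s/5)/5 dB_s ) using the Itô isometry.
Var = 81*exp(14*t/5)/70 - 81/70

The Itô integral of a deterministic integrand f(s) has mean 0 because each increment f(s) * (B_{s+ds} - B_s) has mean 0. By the Itô isometry:
  Var( int_0^t f(s) dB_s ) = E[ (int_0^t f(s) dB_s)^2 ] = int_0^t f(s)^2 ds.
Here f(s) = 9*exp(7*s/5)/5, so f(s)^2 = 81*exp(14*s/5)/25. Integrate:
  int_0^t (81*exp(14*s/5)/25) ds = 81*exp(14*t/5)/70 - 81/70.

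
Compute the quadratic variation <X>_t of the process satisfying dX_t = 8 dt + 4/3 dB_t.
<X>_t = 16*t/9

For an Itô process dX_t = a(t) dt + b(t) dB_t, the quadratic variation is <X>_t = int_0^t b(s)^2 ds (the drift term does not contribute). Here b(s) = 4/3, so
  b(s)^2 = 16/9.
Integrating from 0 to t:
  <X>_t = int_0^t (16/9) ds = 16*t/9.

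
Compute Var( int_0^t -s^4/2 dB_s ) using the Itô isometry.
Var = t^9/36

The Itô integral of a deterministic integrand f(s) has mean 0 because each increment f(s) * (B_{s+ds} - B_s) has mean 0. By the Itô isometry:
  Var( int_0^t f(s) dB_s ) = E[ (int_0^t f(s) dB_s)^2 ] = int_0^t f(s)^2 ds.
Here f(s) = -s^4/2, so f(s)^2 = s^8/4. Integrate:
  int_0^t (s^8/4) ds = t^9/36.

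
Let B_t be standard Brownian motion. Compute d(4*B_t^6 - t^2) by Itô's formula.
d(4*B_t^6 - t^2) = (60*B_t^4 - 2*t) dt + (24*B_t^5) dB_t

Itô's formula for f(t, x): d f(t, B_t) = (f_t + (1/2) f_xx) dt + f_x dB_t. Compute partials of f(t, x) = -t^2 + 4*x^6:
  f_t(t,x)  = -2*t
  f_x(t,x)  = 24*x^5
  f_xx(t,x) = 120*x^4
Assemble drift = f_t + (1/2) f_xx = -2*t + 60*x^4 and diffusion = f_x = 24*x^5. Substituting x = B_t:
  d(4*B_t^6 - t^2) = (60*B_t^4 - 2*t) dt + (24*B_t^5) dB_t.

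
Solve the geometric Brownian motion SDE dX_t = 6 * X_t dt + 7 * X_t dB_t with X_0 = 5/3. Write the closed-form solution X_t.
X_t = 5/3 * exp((-37/2) * t + (7) * B_t)

For GBM dX = mu X dt + sigma X dB with X_0 = x_0, apply Itô to Y = log X: dY = (mu - sigma^2/2) dt + sigma dB, so Y_t = log(x_0) + (mu - sigma^2/2) t + sigma B_t and hence X_t = x_0 * exp((mu - sigma^2/2) t + sigma B_t).
With mu = 6, sigma = 7, x_0 = 5/3, this gives:
  X_t = 5/3 * exp((-37/2) * t + (7) * B_t).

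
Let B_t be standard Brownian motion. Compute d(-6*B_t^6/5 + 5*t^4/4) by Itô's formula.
d(-6*B_t^6/5 + 5*t^4/4) = (-18*B_t^4 + 5*t^3) dt + (-36*B_t^5/5) dB_t

Itô's formula for f(t, x): d f(t, B_t) = (f_t + (1/2) f_xx) dt + f_x dB_t. Compute partials of f(t, x) = 5*t^4/4 - 6*x^6/5:
  f_t(t,x)  = 5*t^3
  f_x(t,x)  = -36*x^5/5
  f_xx(t,x) = -36*x^4
Assemble drift = f_t + (1/2) f_xx = 5*t^3 - 18*x^4 and diffusion = f_x = -36*x^5/5. Substituting x = B_t:
  d(-6*B_t^6/5 + 5*t^4/4) = (-18*B_t^4 + 5*t^3) dt + (-36*B_t^5/5) dB_t.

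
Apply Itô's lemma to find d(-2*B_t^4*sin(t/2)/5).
d(-2*B_t^4*sin(t/2)/5) = (-B_t^2*(B_t^2*cos(t/2) + 12*sin(t/2))/5) dt + (-8*B_t^3*sin(t/2)/5) dB_t

Itô's formula for f(t, x): d f(t, B_t) = (f_t + (1/2) f_xx) dt + f_x dB_t. Compute partials of f(t, x) = -2*x^4*sin(t/2)/5:
  f_t(t,x)  = -x^4*cos(t/2)/5
  f_x(t,x)  = -8*x^3*sin(t/2)/5
  f_xx(t,x) = -24*x^2*sin(t/2)/5
Assemble drift = f_t + (1/2) f_xx = -x^2*(x^2*cos(t/2) + 12*sin(t/2))/5 and diffusion = f_x = -8*x^3*sin(t/2)/5. Substituting x = B_t:
  d(-2*B_t^4*sin(t/2)/5) = (-B_t^2*(B_t^2*cos(t/2) + 12*sin(t/2))/5) dt + (-8*B_t^3*sin(t/2)/5) dB_t.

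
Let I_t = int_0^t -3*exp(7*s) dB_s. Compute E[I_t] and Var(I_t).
E[I_t] = 0; Var(I_t) = 9*exp(14*t)/14 - 9/14

The Itô integral of a deterministic integrand f(s) has mean 0 because each increment f(s) * (B_{s+ds} - B_s) has mean 0. By the Itô isometry:
  Var( int_0^t f(s) dB_s ) = E[ (int_0^t f(s) dB_s)^2 ] = int_0^t f(s)^2 ds.
Here f(s) = -3*exp(7*s), so f(s)^2 = 9*exp(14*s). Integrate:
  int_0^t (9*exp(14*s)) ds = 9*exp(14*t)/14 - 9/14.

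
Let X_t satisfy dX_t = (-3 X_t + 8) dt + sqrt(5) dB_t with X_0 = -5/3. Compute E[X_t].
E[X_t] = 8/3 - 13*exp(-3*t)/3

Taking expectations and using E[dB_t] = 0, the mean m(t) = E[X_t] satisfies the ODE m'(t) = a m(t) + b with m(0) = x_0. With a = -3, b = 8, x_0 = -5/3, the solution is
  m(t) = x_0 * exp(a t) + (b/a) * (exp(a t) - 1)
       = (-5/3) * exp((-3) t) + (8/(-3)) * (exp((-3) t) - 1)
       = 8/3 - 13*exp(-3*t)/3.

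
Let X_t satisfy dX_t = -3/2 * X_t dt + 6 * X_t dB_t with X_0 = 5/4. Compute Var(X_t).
Var(X_t) = (25*exp(36*t) - 25)*exp(-3*t)/16

For GBM dX = mu X dt + sigma X dB with X_0 = x_0, apply Itô to Y = log X: dY = (mu - sigma^2/2) dt + sigma dB, so Y_t = log(x_0) + (mu - sigma^2/2) t + sigma B_t and hence X_t = x_0 * exp((mu - sigma^2/2) t + sigma B_t).
With mu = -3/2, sigma = 6, x_0 = 5/4, this gives:
  X_t = 5/4 * exp((-39/2) * t + (6) * B_t).
Since sigma*B_t ~ Normal(0, sigma^2 t), E[exp(sigma*B_t)] = exp(sigma^2 t / 2); so E[X_t] = x_0 * exp((mu - sigma^2/2) t) * exp(sigma^2 t / 2) = x_0 * exp(mu t) = 5*exp(-3*t/2)/4.
Var(X_t) = E[X_t^2] - (E[X_t])^2 = x_0^2 * exp(2 mu t) * (exp(sigma^2 t) - 1) = (25*exp(36*t) - 25)*exp(-3*t)/16.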